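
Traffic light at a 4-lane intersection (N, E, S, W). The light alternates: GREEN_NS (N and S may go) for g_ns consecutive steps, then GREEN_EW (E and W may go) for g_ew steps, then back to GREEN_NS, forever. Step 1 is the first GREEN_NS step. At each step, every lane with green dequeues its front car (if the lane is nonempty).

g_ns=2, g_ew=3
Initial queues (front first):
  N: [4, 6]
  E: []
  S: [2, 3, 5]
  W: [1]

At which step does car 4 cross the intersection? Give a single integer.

Step 1 [NS]: N:car4-GO,E:wait,S:car2-GO,W:wait | queues: N=1 E=0 S=2 W=1
Step 2 [NS]: N:car6-GO,E:wait,S:car3-GO,W:wait | queues: N=0 E=0 S=1 W=1
Step 3 [EW]: N:wait,E:empty,S:wait,W:car1-GO | queues: N=0 E=0 S=1 W=0
Step 4 [EW]: N:wait,E:empty,S:wait,W:empty | queues: N=0 E=0 S=1 W=0
Step 5 [EW]: N:wait,E:empty,S:wait,W:empty | queues: N=0 E=0 S=1 W=0
Step 6 [NS]: N:empty,E:wait,S:car5-GO,W:wait | queues: N=0 E=0 S=0 W=0
Car 4 crosses at step 1

1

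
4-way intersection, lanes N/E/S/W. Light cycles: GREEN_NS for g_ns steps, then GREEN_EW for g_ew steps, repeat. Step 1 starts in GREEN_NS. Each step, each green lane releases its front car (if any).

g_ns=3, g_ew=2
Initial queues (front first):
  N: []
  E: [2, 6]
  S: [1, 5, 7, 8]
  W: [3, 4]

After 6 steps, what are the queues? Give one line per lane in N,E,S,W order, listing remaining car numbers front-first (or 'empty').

Step 1 [NS]: N:empty,E:wait,S:car1-GO,W:wait | queues: N=0 E=2 S=3 W=2
Step 2 [NS]: N:empty,E:wait,S:car5-GO,W:wait | queues: N=0 E=2 S=2 W=2
Step 3 [NS]: N:empty,E:wait,S:car7-GO,W:wait | queues: N=0 E=2 S=1 W=2
Step 4 [EW]: N:wait,E:car2-GO,S:wait,W:car3-GO | queues: N=0 E=1 S=1 W=1
Step 5 [EW]: N:wait,E:car6-GO,S:wait,W:car4-GO | queues: N=0 E=0 S=1 W=0
Step 6 [NS]: N:empty,E:wait,S:car8-GO,W:wait | queues: N=0 E=0 S=0 W=0

N: empty
E: empty
S: empty
W: empty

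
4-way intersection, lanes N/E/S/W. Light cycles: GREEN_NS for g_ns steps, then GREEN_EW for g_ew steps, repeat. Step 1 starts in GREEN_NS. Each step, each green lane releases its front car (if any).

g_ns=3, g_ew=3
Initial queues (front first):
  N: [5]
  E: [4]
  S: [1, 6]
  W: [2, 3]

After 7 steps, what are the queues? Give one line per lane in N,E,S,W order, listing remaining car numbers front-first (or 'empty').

Step 1 [NS]: N:car5-GO,E:wait,S:car1-GO,W:wait | queues: N=0 E=1 S=1 W=2
Step 2 [NS]: N:empty,E:wait,S:car6-GO,W:wait | queues: N=0 E=1 S=0 W=2
Step 3 [NS]: N:empty,E:wait,S:empty,W:wait | queues: N=0 E=1 S=0 W=2
Step 4 [EW]: N:wait,E:car4-GO,S:wait,W:car2-GO | queues: N=0 E=0 S=0 W=1
Step 5 [EW]: N:wait,E:empty,S:wait,W:car3-GO | queues: N=0 E=0 S=0 W=0

N: empty
E: empty
S: empty
W: empty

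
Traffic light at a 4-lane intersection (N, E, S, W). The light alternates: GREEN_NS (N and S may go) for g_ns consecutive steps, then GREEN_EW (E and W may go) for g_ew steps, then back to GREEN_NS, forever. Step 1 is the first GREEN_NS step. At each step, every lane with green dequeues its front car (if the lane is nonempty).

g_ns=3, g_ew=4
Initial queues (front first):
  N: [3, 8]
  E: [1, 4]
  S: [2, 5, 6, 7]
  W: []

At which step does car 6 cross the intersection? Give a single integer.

Step 1 [NS]: N:car3-GO,E:wait,S:car2-GO,W:wait | queues: N=1 E=2 S=3 W=0
Step 2 [NS]: N:car8-GO,E:wait,S:car5-GO,W:wait | queues: N=0 E=2 S=2 W=0
Step 3 [NS]: N:empty,E:wait,S:car6-GO,W:wait | queues: N=0 E=2 S=1 W=0
Step 4 [EW]: N:wait,E:car1-GO,S:wait,W:empty | queues: N=0 E=1 S=1 W=0
Step 5 [EW]: N:wait,E:car4-GO,S:wait,W:empty | queues: N=0 E=0 S=1 W=0
Step 6 [EW]: N:wait,E:empty,S:wait,W:empty | queues: N=0 E=0 S=1 W=0
Step 7 [EW]: N:wait,E:empty,S:wait,W:empty | queues: N=0 E=0 S=1 W=0
Step 8 [NS]: N:empty,E:wait,S:car7-GO,W:wait | queues: N=0 E=0 S=0 W=0
Car 6 crosses at step 3

3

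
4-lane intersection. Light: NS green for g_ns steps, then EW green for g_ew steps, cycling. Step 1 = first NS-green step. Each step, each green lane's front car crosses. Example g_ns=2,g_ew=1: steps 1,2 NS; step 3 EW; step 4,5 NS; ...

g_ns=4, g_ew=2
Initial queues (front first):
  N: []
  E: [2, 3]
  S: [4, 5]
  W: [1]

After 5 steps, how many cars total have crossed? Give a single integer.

Answer: 4

Derivation:
Step 1 [NS]: N:empty,E:wait,S:car4-GO,W:wait | queues: N=0 E=2 S=1 W=1
Step 2 [NS]: N:empty,E:wait,S:car5-GO,W:wait | queues: N=0 E=2 S=0 W=1
Step 3 [NS]: N:empty,E:wait,S:empty,W:wait | queues: N=0 E=2 S=0 W=1
Step 4 [NS]: N:empty,E:wait,S:empty,W:wait | queues: N=0 E=2 S=0 W=1
Step 5 [EW]: N:wait,E:car2-GO,S:wait,W:car1-GO | queues: N=0 E=1 S=0 W=0
Cars crossed by step 5: 4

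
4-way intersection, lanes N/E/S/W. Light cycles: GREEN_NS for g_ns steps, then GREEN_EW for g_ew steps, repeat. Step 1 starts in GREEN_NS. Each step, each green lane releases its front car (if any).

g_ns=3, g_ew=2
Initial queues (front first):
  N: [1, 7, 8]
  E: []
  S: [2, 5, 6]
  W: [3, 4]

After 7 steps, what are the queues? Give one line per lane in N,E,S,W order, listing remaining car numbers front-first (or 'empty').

Step 1 [NS]: N:car1-GO,E:wait,S:car2-GO,W:wait | queues: N=2 E=0 S=2 W=2
Step 2 [NS]: N:car7-GO,E:wait,S:car5-GO,W:wait | queues: N=1 E=0 S=1 W=2
Step 3 [NS]: N:car8-GO,E:wait,S:car6-GO,W:wait | queues: N=0 E=0 S=0 W=2
Step 4 [EW]: N:wait,E:empty,S:wait,W:car3-GO | queues: N=0 E=0 S=0 W=1
Step 5 [EW]: N:wait,E:empty,S:wait,W:car4-GO | queues: N=0 E=0 S=0 W=0

N: empty
E: empty
S: empty
W: empty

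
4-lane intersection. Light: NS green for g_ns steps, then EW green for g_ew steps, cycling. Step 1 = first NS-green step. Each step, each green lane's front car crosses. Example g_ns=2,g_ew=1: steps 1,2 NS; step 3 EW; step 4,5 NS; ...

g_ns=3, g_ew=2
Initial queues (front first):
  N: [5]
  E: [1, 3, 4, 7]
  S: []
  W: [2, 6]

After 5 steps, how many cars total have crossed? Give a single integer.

Answer: 5

Derivation:
Step 1 [NS]: N:car5-GO,E:wait,S:empty,W:wait | queues: N=0 E=4 S=0 W=2
Step 2 [NS]: N:empty,E:wait,S:empty,W:wait | queues: N=0 E=4 S=0 W=2
Step 3 [NS]: N:empty,E:wait,S:empty,W:wait | queues: N=0 E=4 S=0 W=2
Step 4 [EW]: N:wait,E:car1-GO,S:wait,W:car2-GO | queues: N=0 E=3 S=0 W=1
Step 5 [EW]: N:wait,E:car3-GO,S:wait,W:car6-GO | queues: N=0 E=2 S=0 W=0
Cars crossed by step 5: 5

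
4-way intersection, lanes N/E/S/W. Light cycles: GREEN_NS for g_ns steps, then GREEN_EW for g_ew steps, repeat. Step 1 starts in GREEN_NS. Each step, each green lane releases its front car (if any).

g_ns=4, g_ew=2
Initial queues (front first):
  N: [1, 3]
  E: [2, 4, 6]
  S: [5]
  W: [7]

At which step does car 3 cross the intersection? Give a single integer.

Step 1 [NS]: N:car1-GO,E:wait,S:car5-GO,W:wait | queues: N=1 E=3 S=0 W=1
Step 2 [NS]: N:car3-GO,E:wait,S:empty,W:wait | queues: N=0 E=3 S=0 W=1
Step 3 [NS]: N:empty,E:wait,S:empty,W:wait | queues: N=0 E=3 S=0 W=1
Step 4 [NS]: N:empty,E:wait,S:empty,W:wait | queues: N=0 E=3 S=0 W=1
Step 5 [EW]: N:wait,E:car2-GO,S:wait,W:car7-GO | queues: N=0 E=2 S=0 W=0
Step 6 [EW]: N:wait,E:car4-GO,S:wait,W:empty | queues: N=0 E=1 S=0 W=0
Step 7 [NS]: N:empty,E:wait,S:empty,W:wait | queues: N=0 E=1 S=0 W=0
Step 8 [NS]: N:empty,E:wait,S:empty,W:wait | queues: N=0 E=1 S=0 W=0
Step 9 [NS]: N:empty,E:wait,S:empty,W:wait | queues: N=0 E=1 S=0 W=0
Step 10 [NS]: N:empty,E:wait,S:empty,W:wait | queues: N=0 E=1 S=0 W=0
Step 11 [EW]: N:wait,E:car6-GO,S:wait,W:empty | queues: N=0 E=0 S=0 W=0
Car 3 crosses at step 2

2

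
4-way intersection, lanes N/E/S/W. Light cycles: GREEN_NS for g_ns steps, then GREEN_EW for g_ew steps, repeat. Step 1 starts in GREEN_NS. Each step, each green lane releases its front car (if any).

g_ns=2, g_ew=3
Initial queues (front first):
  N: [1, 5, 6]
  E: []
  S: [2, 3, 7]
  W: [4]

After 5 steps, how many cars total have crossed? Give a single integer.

Answer: 5

Derivation:
Step 1 [NS]: N:car1-GO,E:wait,S:car2-GO,W:wait | queues: N=2 E=0 S=2 W=1
Step 2 [NS]: N:car5-GO,E:wait,S:car3-GO,W:wait | queues: N=1 E=0 S=1 W=1
Step 3 [EW]: N:wait,E:empty,S:wait,W:car4-GO | queues: N=1 E=0 S=1 W=0
Step 4 [EW]: N:wait,E:empty,S:wait,W:empty | queues: N=1 E=0 S=1 W=0
Step 5 [EW]: N:wait,E:empty,S:wait,W:empty | queues: N=1 E=0 S=1 W=0
Cars crossed by step 5: 5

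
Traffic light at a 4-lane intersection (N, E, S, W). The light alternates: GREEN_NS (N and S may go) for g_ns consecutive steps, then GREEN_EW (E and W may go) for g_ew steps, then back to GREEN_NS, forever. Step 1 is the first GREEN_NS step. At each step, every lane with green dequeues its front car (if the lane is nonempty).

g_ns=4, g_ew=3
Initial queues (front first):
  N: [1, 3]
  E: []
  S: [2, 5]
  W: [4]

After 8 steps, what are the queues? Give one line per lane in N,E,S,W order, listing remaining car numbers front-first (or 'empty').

Step 1 [NS]: N:car1-GO,E:wait,S:car2-GO,W:wait | queues: N=1 E=0 S=1 W=1
Step 2 [NS]: N:car3-GO,E:wait,S:car5-GO,W:wait | queues: N=0 E=0 S=0 W=1
Step 3 [NS]: N:empty,E:wait,S:empty,W:wait | queues: N=0 E=0 S=0 W=1
Step 4 [NS]: N:empty,E:wait,S:empty,W:wait | queues: N=0 E=0 S=0 W=1
Step 5 [EW]: N:wait,E:empty,S:wait,W:car4-GO | queues: N=0 E=0 S=0 W=0

N: empty
E: empty
S: empty
W: empty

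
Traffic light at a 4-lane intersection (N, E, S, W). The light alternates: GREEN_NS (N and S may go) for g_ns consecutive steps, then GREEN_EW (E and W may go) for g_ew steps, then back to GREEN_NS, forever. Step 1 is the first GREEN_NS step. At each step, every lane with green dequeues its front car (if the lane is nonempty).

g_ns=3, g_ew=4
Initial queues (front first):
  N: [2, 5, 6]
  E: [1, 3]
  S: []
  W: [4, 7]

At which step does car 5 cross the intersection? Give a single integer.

Step 1 [NS]: N:car2-GO,E:wait,S:empty,W:wait | queues: N=2 E=2 S=0 W=2
Step 2 [NS]: N:car5-GO,E:wait,S:empty,W:wait | queues: N=1 E=2 S=0 W=2
Step 3 [NS]: N:car6-GO,E:wait,S:empty,W:wait | queues: N=0 E=2 S=0 W=2
Step 4 [EW]: N:wait,E:car1-GO,S:wait,W:car4-GO | queues: N=0 E=1 S=0 W=1
Step 5 [EW]: N:wait,E:car3-GO,S:wait,W:car7-GO | queues: N=0 E=0 S=0 W=0
Car 5 crosses at step 2

2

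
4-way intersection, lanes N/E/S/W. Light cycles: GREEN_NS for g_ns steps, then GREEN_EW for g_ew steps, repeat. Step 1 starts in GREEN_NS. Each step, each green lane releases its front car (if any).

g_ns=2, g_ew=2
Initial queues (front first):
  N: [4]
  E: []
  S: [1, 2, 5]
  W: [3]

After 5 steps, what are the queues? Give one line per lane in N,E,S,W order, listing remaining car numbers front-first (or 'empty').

Step 1 [NS]: N:car4-GO,E:wait,S:car1-GO,W:wait | queues: N=0 E=0 S=2 W=1
Step 2 [NS]: N:empty,E:wait,S:car2-GO,W:wait | queues: N=0 E=0 S=1 W=1
Step 3 [EW]: N:wait,E:empty,S:wait,W:car3-GO | queues: N=0 E=0 S=1 W=0
Step 4 [EW]: N:wait,E:empty,S:wait,W:empty | queues: N=0 E=0 S=1 W=0
Step 5 [NS]: N:empty,E:wait,S:car5-GO,W:wait | queues: N=0 E=0 S=0 W=0

N: empty
E: empty
S: empty
W: empty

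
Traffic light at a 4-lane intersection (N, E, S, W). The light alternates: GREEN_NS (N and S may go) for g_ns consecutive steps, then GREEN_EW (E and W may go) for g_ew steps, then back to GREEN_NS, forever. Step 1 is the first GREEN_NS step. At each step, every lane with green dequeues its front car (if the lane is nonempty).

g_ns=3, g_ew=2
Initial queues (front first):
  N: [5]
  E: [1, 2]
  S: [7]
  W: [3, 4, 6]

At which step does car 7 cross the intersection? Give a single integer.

Step 1 [NS]: N:car5-GO,E:wait,S:car7-GO,W:wait | queues: N=0 E=2 S=0 W=3
Step 2 [NS]: N:empty,E:wait,S:empty,W:wait | queues: N=0 E=2 S=0 W=3
Step 3 [NS]: N:empty,E:wait,S:empty,W:wait | queues: N=0 E=2 S=0 W=3
Step 4 [EW]: N:wait,E:car1-GO,S:wait,W:car3-GO | queues: N=0 E=1 S=0 W=2
Step 5 [EW]: N:wait,E:car2-GO,S:wait,W:car4-GO | queues: N=0 E=0 S=0 W=1
Step 6 [NS]: N:empty,E:wait,S:empty,W:wait | queues: N=0 E=0 S=0 W=1
Step 7 [NS]: N:empty,E:wait,S:empty,W:wait | queues: N=0 E=0 S=0 W=1
Step 8 [NS]: N:empty,E:wait,S:empty,W:wait | queues: N=0 E=0 S=0 W=1
Step 9 [EW]: N:wait,E:empty,S:wait,W:car6-GO | queues: N=0 E=0 S=0 W=0
Car 7 crosses at step 1

1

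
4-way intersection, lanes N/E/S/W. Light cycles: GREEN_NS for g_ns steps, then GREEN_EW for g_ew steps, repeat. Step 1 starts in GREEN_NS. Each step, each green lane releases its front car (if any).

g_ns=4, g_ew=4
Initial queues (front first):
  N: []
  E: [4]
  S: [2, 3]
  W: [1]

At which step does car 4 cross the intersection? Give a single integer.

Step 1 [NS]: N:empty,E:wait,S:car2-GO,W:wait | queues: N=0 E=1 S=1 W=1
Step 2 [NS]: N:empty,E:wait,S:car3-GO,W:wait | queues: N=0 E=1 S=0 W=1
Step 3 [NS]: N:empty,E:wait,S:empty,W:wait | queues: N=0 E=1 S=0 W=1
Step 4 [NS]: N:empty,E:wait,S:empty,W:wait | queues: N=0 E=1 S=0 W=1
Step 5 [EW]: N:wait,E:car4-GO,S:wait,W:car1-GO | queues: N=0 E=0 S=0 W=0
Car 4 crosses at step 5

5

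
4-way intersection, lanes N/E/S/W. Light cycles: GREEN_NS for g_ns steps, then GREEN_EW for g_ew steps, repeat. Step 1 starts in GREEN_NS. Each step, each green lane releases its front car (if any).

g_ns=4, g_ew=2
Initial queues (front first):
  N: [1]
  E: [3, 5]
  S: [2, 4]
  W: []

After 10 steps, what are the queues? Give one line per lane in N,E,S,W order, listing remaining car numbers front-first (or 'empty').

Step 1 [NS]: N:car1-GO,E:wait,S:car2-GO,W:wait | queues: N=0 E=2 S=1 W=0
Step 2 [NS]: N:empty,E:wait,S:car4-GO,W:wait | queues: N=0 E=2 S=0 W=0
Step 3 [NS]: N:empty,E:wait,S:empty,W:wait | queues: N=0 E=2 S=0 W=0
Step 4 [NS]: N:empty,E:wait,S:empty,W:wait | queues: N=0 E=2 S=0 W=0
Step 5 [EW]: N:wait,E:car3-GO,S:wait,W:empty | queues: N=0 E=1 S=0 W=0
Step 6 [EW]: N:wait,E:car5-GO,S:wait,W:empty | queues: N=0 E=0 S=0 W=0

N: empty
E: empty
S: empty
W: empty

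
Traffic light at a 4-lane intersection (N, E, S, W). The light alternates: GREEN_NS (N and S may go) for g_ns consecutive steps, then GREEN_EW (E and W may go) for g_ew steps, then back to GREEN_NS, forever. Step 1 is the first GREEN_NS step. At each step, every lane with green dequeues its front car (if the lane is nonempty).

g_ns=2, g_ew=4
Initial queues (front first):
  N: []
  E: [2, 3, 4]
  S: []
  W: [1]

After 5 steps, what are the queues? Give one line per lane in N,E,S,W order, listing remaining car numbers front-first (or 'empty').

Step 1 [NS]: N:empty,E:wait,S:empty,W:wait | queues: N=0 E=3 S=0 W=1
Step 2 [NS]: N:empty,E:wait,S:empty,W:wait | queues: N=0 E=3 S=0 W=1
Step 3 [EW]: N:wait,E:car2-GO,S:wait,W:car1-GO | queues: N=0 E=2 S=0 W=0
Step 4 [EW]: N:wait,E:car3-GO,S:wait,W:empty | queues: N=0 E=1 S=0 W=0
Step 5 [EW]: N:wait,E:car4-GO,S:wait,W:empty | queues: N=0 E=0 S=0 W=0

N: empty
E: empty
S: empty
W: empty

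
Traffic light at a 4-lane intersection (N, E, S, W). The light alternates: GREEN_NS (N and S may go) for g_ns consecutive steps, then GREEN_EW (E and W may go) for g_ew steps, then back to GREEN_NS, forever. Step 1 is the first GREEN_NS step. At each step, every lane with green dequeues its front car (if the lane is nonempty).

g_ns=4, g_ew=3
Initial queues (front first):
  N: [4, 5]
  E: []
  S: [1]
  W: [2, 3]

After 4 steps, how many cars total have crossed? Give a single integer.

Answer: 3

Derivation:
Step 1 [NS]: N:car4-GO,E:wait,S:car1-GO,W:wait | queues: N=1 E=0 S=0 W=2
Step 2 [NS]: N:car5-GO,E:wait,S:empty,W:wait | queues: N=0 E=0 S=0 W=2
Step 3 [NS]: N:empty,E:wait,S:empty,W:wait | queues: N=0 E=0 S=0 W=2
Step 4 [NS]: N:empty,E:wait,S:empty,W:wait | queues: N=0 E=0 S=0 W=2
Cars crossed by step 4: 3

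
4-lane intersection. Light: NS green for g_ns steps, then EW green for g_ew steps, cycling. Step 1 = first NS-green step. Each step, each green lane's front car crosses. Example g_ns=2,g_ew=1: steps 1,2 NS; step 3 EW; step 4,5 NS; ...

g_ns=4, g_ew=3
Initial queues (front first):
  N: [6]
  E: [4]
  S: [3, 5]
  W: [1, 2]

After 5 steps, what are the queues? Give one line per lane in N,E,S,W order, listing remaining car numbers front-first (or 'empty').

Step 1 [NS]: N:car6-GO,E:wait,S:car3-GO,W:wait | queues: N=0 E=1 S=1 W=2
Step 2 [NS]: N:empty,E:wait,S:car5-GO,W:wait | queues: N=0 E=1 S=0 W=2
Step 3 [NS]: N:empty,E:wait,S:empty,W:wait | queues: N=0 E=1 S=0 W=2
Step 4 [NS]: N:empty,E:wait,S:empty,W:wait | queues: N=0 E=1 S=0 W=2
Step 5 [EW]: N:wait,E:car4-GO,S:wait,W:car1-GO | queues: N=0 E=0 S=0 W=1

N: empty
E: empty
S: empty
W: 2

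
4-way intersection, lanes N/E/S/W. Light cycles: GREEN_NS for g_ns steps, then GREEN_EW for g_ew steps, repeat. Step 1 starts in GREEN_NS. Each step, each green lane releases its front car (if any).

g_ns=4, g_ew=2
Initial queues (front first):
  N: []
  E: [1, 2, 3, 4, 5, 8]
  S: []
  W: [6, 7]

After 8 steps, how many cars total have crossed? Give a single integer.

Step 1 [NS]: N:empty,E:wait,S:empty,W:wait | queues: N=0 E=6 S=0 W=2
Step 2 [NS]: N:empty,E:wait,S:empty,W:wait | queues: N=0 E=6 S=0 W=2
Step 3 [NS]: N:empty,E:wait,S:empty,W:wait | queues: N=0 E=6 S=0 W=2
Step 4 [NS]: N:empty,E:wait,S:empty,W:wait | queues: N=0 E=6 S=0 W=2
Step 5 [EW]: N:wait,E:car1-GO,S:wait,W:car6-GO | queues: N=0 E=5 S=0 W=1
Step 6 [EW]: N:wait,E:car2-GO,S:wait,W:car7-GO | queues: N=0 E=4 S=0 W=0
Step 7 [NS]: N:empty,E:wait,S:empty,W:wait | queues: N=0 E=4 S=0 W=0
Step 8 [NS]: N:empty,E:wait,S:empty,W:wait | queues: N=0 E=4 S=0 W=0
Cars crossed by step 8: 4

Answer: 4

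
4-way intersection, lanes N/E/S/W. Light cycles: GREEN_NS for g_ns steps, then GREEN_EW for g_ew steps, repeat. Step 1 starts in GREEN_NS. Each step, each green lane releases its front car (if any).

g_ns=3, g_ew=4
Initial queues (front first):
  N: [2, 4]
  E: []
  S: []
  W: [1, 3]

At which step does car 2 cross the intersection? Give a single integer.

Step 1 [NS]: N:car2-GO,E:wait,S:empty,W:wait | queues: N=1 E=0 S=0 W=2
Step 2 [NS]: N:car4-GO,E:wait,S:empty,W:wait | queues: N=0 E=0 S=0 W=2
Step 3 [NS]: N:empty,E:wait,S:empty,W:wait | queues: N=0 E=0 S=0 W=2
Step 4 [EW]: N:wait,E:empty,S:wait,W:car1-GO | queues: N=0 E=0 S=0 W=1
Step 5 [EW]: N:wait,E:empty,S:wait,W:car3-GO | queues: N=0 E=0 S=0 W=0
Car 2 crosses at step 1

1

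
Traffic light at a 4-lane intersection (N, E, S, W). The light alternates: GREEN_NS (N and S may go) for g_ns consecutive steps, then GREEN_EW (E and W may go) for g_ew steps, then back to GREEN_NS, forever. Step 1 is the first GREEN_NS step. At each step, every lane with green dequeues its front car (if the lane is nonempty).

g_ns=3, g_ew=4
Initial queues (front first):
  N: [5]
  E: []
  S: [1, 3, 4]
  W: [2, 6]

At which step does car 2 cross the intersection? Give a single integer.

Step 1 [NS]: N:car5-GO,E:wait,S:car1-GO,W:wait | queues: N=0 E=0 S=2 W=2
Step 2 [NS]: N:empty,E:wait,S:car3-GO,W:wait | queues: N=0 E=0 S=1 W=2
Step 3 [NS]: N:empty,E:wait,S:car4-GO,W:wait | queues: N=0 E=0 S=0 W=2
Step 4 [EW]: N:wait,E:empty,S:wait,W:car2-GO | queues: N=0 E=0 S=0 W=1
Step 5 [EW]: N:wait,E:empty,S:wait,W:car6-GO | queues: N=0 E=0 S=0 W=0
Car 2 crosses at step 4

4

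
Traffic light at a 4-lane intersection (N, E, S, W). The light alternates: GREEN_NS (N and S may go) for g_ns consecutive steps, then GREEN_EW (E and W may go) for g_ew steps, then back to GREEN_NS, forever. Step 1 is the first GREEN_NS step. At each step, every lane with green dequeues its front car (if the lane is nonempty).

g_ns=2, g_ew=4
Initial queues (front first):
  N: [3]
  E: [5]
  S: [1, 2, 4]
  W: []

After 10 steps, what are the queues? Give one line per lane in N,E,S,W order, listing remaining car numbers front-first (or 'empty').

Step 1 [NS]: N:car3-GO,E:wait,S:car1-GO,W:wait | queues: N=0 E=1 S=2 W=0
Step 2 [NS]: N:empty,E:wait,S:car2-GO,W:wait | queues: N=0 E=1 S=1 W=0
Step 3 [EW]: N:wait,E:car5-GO,S:wait,W:empty | queues: N=0 E=0 S=1 W=0
Step 4 [EW]: N:wait,E:empty,S:wait,W:empty | queues: N=0 E=0 S=1 W=0
Step 5 [EW]: N:wait,E:empty,S:wait,W:empty | queues: N=0 E=0 S=1 W=0
Step 6 [EW]: N:wait,E:empty,S:wait,W:empty | queues: N=0 E=0 S=1 W=0
Step 7 [NS]: N:empty,E:wait,S:car4-GO,W:wait | queues: N=0 E=0 S=0 W=0

N: empty
E: empty
S: empty
W: empty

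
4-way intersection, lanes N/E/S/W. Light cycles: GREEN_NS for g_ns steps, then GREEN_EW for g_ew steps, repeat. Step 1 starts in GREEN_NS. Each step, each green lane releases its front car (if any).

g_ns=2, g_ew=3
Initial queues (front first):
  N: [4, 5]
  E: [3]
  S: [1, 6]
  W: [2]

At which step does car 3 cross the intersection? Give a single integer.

Step 1 [NS]: N:car4-GO,E:wait,S:car1-GO,W:wait | queues: N=1 E=1 S=1 W=1
Step 2 [NS]: N:car5-GO,E:wait,S:car6-GO,W:wait | queues: N=0 E=1 S=0 W=1
Step 3 [EW]: N:wait,E:car3-GO,S:wait,W:car2-GO | queues: N=0 E=0 S=0 W=0
Car 3 crosses at step 3

3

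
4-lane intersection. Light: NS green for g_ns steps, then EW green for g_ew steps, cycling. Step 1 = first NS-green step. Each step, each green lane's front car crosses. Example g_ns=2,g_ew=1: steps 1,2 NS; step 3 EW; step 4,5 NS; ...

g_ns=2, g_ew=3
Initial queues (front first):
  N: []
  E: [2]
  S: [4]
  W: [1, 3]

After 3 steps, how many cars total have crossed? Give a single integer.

Step 1 [NS]: N:empty,E:wait,S:car4-GO,W:wait | queues: N=0 E=1 S=0 W=2
Step 2 [NS]: N:empty,E:wait,S:empty,W:wait | queues: N=0 E=1 S=0 W=2
Step 3 [EW]: N:wait,E:car2-GO,S:wait,W:car1-GO | queues: N=0 E=0 S=0 W=1
Cars crossed by step 3: 3

Answer: 3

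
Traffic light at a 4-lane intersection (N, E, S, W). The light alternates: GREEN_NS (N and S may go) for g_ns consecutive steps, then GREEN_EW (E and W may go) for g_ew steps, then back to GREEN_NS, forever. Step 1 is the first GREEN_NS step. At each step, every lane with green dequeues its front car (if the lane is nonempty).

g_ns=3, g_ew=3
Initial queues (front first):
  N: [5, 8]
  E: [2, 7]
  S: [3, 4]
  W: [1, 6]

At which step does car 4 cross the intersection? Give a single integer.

Step 1 [NS]: N:car5-GO,E:wait,S:car3-GO,W:wait | queues: N=1 E=2 S=1 W=2
Step 2 [NS]: N:car8-GO,E:wait,S:car4-GO,W:wait | queues: N=0 E=2 S=0 W=2
Step 3 [NS]: N:empty,E:wait,S:empty,W:wait | queues: N=0 E=2 S=0 W=2
Step 4 [EW]: N:wait,E:car2-GO,S:wait,W:car1-GO | queues: N=0 E=1 S=0 W=1
Step 5 [EW]: N:wait,E:car7-GO,S:wait,W:car6-GO | queues: N=0 E=0 S=0 W=0
Car 4 crosses at step 2

2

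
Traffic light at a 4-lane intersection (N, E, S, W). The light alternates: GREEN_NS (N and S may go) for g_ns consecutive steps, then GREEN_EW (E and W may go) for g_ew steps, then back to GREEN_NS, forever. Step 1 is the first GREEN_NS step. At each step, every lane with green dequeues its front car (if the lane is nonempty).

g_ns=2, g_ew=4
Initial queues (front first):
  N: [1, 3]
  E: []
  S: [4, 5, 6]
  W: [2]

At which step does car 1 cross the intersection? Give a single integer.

Step 1 [NS]: N:car1-GO,E:wait,S:car4-GO,W:wait | queues: N=1 E=0 S=2 W=1
Step 2 [NS]: N:car3-GO,E:wait,S:car5-GO,W:wait | queues: N=0 E=0 S=1 W=1
Step 3 [EW]: N:wait,E:empty,S:wait,W:car2-GO | queues: N=0 E=0 S=1 W=0
Step 4 [EW]: N:wait,E:empty,S:wait,W:empty | queues: N=0 E=0 S=1 W=0
Step 5 [EW]: N:wait,E:empty,S:wait,W:empty | queues: N=0 E=0 S=1 W=0
Step 6 [EW]: N:wait,E:empty,S:wait,W:empty | queues: N=0 E=0 S=1 W=0
Step 7 [NS]: N:empty,E:wait,S:car6-GO,W:wait | queues: N=0 E=0 S=0 W=0
Car 1 crosses at step 1

1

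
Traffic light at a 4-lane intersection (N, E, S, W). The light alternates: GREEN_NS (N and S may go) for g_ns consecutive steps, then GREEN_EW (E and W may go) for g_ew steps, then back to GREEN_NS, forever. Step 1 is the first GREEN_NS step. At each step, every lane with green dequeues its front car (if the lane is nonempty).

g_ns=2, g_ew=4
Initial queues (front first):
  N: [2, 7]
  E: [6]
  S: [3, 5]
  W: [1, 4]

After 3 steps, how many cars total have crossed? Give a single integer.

Step 1 [NS]: N:car2-GO,E:wait,S:car3-GO,W:wait | queues: N=1 E=1 S=1 W=2
Step 2 [NS]: N:car7-GO,E:wait,S:car5-GO,W:wait | queues: N=0 E=1 S=0 W=2
Step 3 [EW]: N:wait,E:car6-GO,S:wait,W:car1-GO | queues: N=0 E=0 S=0 W=1
Cars crossed by step 3: 6

Answer: 6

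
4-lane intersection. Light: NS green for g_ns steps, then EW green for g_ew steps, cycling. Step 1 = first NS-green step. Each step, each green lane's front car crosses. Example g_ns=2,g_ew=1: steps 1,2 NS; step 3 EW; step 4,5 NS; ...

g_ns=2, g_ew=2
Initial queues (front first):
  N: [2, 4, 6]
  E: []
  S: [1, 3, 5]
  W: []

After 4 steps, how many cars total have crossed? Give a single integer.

Step 1 [NS]: N:car2-GO,E:wait,S:car1-GO,W:wait | queues: N=2 E=0 S=2 W=0
Step 2 [NS]: N:car4-GO,E:wait,S:car3-GO,W:wait | queues: N=1 E=0 S=1 W=0
Step 3 [EW]: N:wait,E:empty,S:wait,W:empty | queues: N=1 E=0 S=1 W=0
Step 4 [EW]: N:wait,E:empty,S:wait,W:empty | queues: N=1 E=0 S=1 W=0
Cars crossed by step 4: 4

Answer: 4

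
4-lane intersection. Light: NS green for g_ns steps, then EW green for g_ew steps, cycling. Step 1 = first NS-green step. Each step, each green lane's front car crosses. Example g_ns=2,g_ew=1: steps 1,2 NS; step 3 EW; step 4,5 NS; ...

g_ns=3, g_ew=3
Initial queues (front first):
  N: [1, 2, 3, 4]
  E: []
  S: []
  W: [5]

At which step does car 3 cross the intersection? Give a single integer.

Step 1 [NS]: N:car1-GO,E:wait,S:empty,W:wait | queues: N=3 E=0 S=0 W=1
Step 2 [NS]: N:car2-GO,E:wait,S:empty,W:wait | queues: N=2 E=0 S=0 W=1
Step 3 [NS]: N:car3-GO,E:wait,S:empty,W:wait | queues: N=1 E=0 S=0 W=1
Step 4 [EW]: N:wait,E:empty,S:wait,W:car5-GO | queues: N=1 E=0 S=0 W=0
Step 5 [EW]: N:wait,E:empty,S:wait,W:empty | queues: N=1 E=0 S=0 W=0
Step 6 [EW]: N:wait,E:empty,S:wait,W:empty | queues: N=1 E=0 S=0 W=0
Step 7 [NS]: N:car4-GO,E:wait,S:empty,W:wait | queues: N=0 E=0 S=0 W=0
Car 3 crosses at step 3

3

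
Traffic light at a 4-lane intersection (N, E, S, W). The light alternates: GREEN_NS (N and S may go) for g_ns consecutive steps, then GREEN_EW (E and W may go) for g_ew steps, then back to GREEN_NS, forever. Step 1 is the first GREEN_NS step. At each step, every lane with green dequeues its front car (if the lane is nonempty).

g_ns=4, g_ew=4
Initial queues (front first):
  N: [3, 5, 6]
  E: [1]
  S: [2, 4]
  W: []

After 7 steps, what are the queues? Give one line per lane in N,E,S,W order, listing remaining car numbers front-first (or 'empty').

Step 1 [NS]: N:car3-GO,E:wait,S:car2-GO,W:wait | queues: N=2 E=1 S=1 W=0
Step 2 [NS]: N:car5-GO,E:wait,S:car4-GO,W:wait | queues: N=1 E=1 S=0 W=0
Step 3 [NS]: N:car6-GO,E:wait,S:empty,W:wait | queues: N=0 E=1 S=0 W=0
Step 4 [NS]: N:empty,E:wait,S:empty,W:wait | queues: N=0 E=1 S=0 W=0
Step 5 [EW]: N:wait,E:car1-GO,S:wait,W:empty | queues: N=0 E=0 S=0 W=0

N: empty
E: empty
S: empty
W: empty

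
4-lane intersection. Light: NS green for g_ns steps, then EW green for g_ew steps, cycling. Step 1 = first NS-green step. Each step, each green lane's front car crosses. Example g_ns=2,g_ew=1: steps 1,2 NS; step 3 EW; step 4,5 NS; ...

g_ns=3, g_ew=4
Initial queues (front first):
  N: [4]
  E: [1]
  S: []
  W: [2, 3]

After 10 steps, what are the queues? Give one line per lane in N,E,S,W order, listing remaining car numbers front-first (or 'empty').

Step 1 [NS]: N:car4-GO,E:wait,S:empty,W:wait | queues: N=0 E=1 S=0 W=2
Step 2 [NS]: N:empty,E:wait,S:empty,W:wait | queues: N=0 E=1 S=0 W=2
Step 3 [NS]: N:empty,E:wait,S:empty,W:wait | queues: N=0 E=1 S=0 W=2
Step 4 [EW]: N:wait,E:car1-GO,S:wait,W:car2-GO | queues: N=0 E=0 S=0 W=1
Step 5 [EW]: N:wait,E:empty,S:wait,W:car3-GO | queues: N=0 E=0 S=0 W=0

N: empty
E: empty
S: empty
W: empty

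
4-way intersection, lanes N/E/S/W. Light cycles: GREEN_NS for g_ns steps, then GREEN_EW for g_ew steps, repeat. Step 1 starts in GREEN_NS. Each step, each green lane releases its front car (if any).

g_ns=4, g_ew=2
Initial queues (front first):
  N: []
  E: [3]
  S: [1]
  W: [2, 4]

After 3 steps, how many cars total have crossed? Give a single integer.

Answer: 1

Derivation:
Step 1 [NS]: N:empty,E:wait,S:car1-GO,W:wait | queues: N=0 E=1 S=0 W=2
Step 2 [NS]: N:empty,E:wait,S:empty,W:wait | queues: N=0 E=1 S=0 W=2
Step 3 [NS]: N:empty,E:wait,S:empty,W:wait | queues: N=0 E=1 S=0 W=2
Cars crossed by step 3: 1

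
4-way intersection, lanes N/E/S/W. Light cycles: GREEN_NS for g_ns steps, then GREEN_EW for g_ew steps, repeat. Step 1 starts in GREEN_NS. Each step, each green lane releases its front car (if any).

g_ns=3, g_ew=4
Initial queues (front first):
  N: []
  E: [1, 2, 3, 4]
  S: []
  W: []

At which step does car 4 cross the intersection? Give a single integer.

Step 1 [NS]: N:empty,E:wait,S:empty,W:wait | queues: N=0 E=4 S=0 W=0
Step 2 [NS]: N:empty,E:wait,S:empty,W:wait | queues: N=0 E=4 S=0 W=0
Step 3 [NS]: N:empty,E:wait,S:empty,W:wait | queues: N=0 E=4 S=0 W=0
Step 4 [EW]: N:wait,E:car1-GO,S:wait,W:empty | queues: N=0 E=3 S=0 W=0
Step 5 [EW]: N:wait,E:car2-GO,S:wait,W:empty | queues: N=0 E=2 S=0 W=0
Step 6 [EW]: N:wait,E:car3-GO,S:wait,W:empty | queues: N=0 E=1 S=0 W=0
Step 7 [EW]: N:wait,E:car4-GO,S:wait,W:empty | queues: N=0 E=0 S=0 W=0
Car 4 crosses at step 7

7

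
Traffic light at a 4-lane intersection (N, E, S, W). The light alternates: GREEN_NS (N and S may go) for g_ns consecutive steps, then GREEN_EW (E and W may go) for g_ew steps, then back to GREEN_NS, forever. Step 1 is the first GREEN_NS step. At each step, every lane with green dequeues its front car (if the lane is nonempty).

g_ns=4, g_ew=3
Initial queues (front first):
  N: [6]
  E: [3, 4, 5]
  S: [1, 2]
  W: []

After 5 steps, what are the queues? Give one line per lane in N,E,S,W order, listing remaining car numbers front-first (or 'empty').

Step 1 [NS]: N:car6-GO,E:wait,S:car1-GO,W:wait | queues: N=0 E=3 S=1 W=0
Step 2 [NS]: N:empty,E:wait,S:car2-GO,W:wait | queues: N=0 E=3 S=0 W=0
Step 3 [NS]: N:empty,E:wait,S:empty,W:wait | queues: N=0 E=3 S=0 W=0
Step 4 [NS]: N:empty,E:wait,S:empty,W:wait | queues: N=0 E=3 S=0 W=0
Step 5 [EW]: N:wait,E:car3-GO,S:wait,W:empty | queues: N=0 E=2 S=0 W=0

N: empty
E: 4 5
S: empty
W: empty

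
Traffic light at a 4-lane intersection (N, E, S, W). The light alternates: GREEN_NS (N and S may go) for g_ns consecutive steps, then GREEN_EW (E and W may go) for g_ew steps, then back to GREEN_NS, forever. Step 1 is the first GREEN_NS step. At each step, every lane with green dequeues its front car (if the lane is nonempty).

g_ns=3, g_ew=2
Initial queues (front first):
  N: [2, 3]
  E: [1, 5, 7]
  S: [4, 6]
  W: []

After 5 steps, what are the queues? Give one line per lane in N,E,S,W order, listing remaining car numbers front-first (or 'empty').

Step 1 [NS]: N:car2-GO,E:wait,S:car4-GO,W:wait | queues: N=1 E=3 S=1 W=0
Step 2 [NS]: N:car3-GO,E:wait,S:car6-GO,W:wait | queues: N=0 E=3 S=0 W=0
Step 3 [NS]: N:empty,E:wait,S:empty,W:wait | queues: N=0 E=3 S=0 W=0
Step 4 [EW]: N:wait,E:car1-GO,S:wait,W:empty | queues: N=0 E=2 S=0 W=0
Step 5 [EW]: N:wait,E:car5-GO,S:wait,W:empty | queues: N=0 E=1 S=0 W=0

N: empty
E: 7
S: empty
W: empty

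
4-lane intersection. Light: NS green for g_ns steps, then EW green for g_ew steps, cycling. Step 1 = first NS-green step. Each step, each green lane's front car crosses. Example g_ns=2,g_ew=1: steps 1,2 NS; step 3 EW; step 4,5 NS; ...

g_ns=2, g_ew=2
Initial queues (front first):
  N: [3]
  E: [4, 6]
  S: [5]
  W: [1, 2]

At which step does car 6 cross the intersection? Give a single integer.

Step 1 [NS]: N:car3-GO,E:wait,S:car5-GO,W:wait | queues: N=0 E=2 S=0 W=2
Step 2 [NS]: N:empty,E:wait,S:empty,W:wait | queues: N=0 E=2 S=0 W=2
Step 3 [EW]: N:wait,E:car4-GO,S:wait,W:car1-GO | queues: N=0 E=1 S=0 W=1
Step 4 [EW]: N:wait,E:car6-GO,S:wait,W:car2-GO | queues: N=0 E=0 S=0 W=0
Car 6 crosses at step 4

4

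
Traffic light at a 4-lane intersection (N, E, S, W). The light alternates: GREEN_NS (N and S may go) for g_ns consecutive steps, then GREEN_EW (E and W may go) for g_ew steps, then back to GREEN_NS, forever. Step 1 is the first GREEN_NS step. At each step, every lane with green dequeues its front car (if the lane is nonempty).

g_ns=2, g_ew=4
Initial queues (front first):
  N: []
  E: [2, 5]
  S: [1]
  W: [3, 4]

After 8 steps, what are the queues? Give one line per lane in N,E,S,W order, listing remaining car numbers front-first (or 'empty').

Step 1 [NS]: N:empty,E:wait,S:car1-GO,W:wait | queues: N=0 E=2 S=0 W=2
Step 2 [NS]: N:empty,E:wait,S:empty,W:wait | queues: N=0 E=2 S=0 W=2
Step 3 [EW]: N:wait,E:car2-GO,S:wait,W:car3-GO | queues: N=0 E=1 S=0 W=1
Step 4 [EW]: N:wait,E:car5-GO,S:wait,W:car4-GO | queues: N=0 E=0 S=0 W=0

N: empty
E: empty
S: empty
W: empty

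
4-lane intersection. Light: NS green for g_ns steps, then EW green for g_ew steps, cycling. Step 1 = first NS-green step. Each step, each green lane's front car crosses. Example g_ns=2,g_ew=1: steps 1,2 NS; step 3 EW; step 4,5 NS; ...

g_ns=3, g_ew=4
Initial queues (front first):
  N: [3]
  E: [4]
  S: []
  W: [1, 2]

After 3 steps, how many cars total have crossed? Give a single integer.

Step 1 [NS]: N:car3-GO,E:wait,S:empty,W:wait | queues: N=0 E=1 S=0 W=2
Step 2 [NS]: N:empty,E:wait,S:empty,W:wait | queues: N=0 E=1 S=0 W=2
Step 3 [NS]: N:empty,E:wait,S:empty,W:wait | queues: N=0 E=1 S=0 W=2
Cars crossed by step 3: 1

Answer: 1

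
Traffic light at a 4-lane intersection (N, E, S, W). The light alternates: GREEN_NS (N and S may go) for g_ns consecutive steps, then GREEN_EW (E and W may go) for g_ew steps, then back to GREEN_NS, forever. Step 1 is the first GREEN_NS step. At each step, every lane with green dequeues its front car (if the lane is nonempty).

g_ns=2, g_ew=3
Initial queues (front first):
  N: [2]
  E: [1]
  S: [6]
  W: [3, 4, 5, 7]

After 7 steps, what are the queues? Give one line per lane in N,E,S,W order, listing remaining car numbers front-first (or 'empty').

Step 1 [NS]: N:car2-GO,E:wait,S:car6-GO,W:wait | queues: N=0 E=1 S=0 W=4
Step 2 [NS]: N:empty,E:wait,S:empty,W:wait | queues: N=0 E=1 S=0 W=4
Step 3 [EW]: N:wait,E:car1-GO,S:wait,W:car3-GO | queues: N=0 E=0 S=0 W=3
Step 4 [EW]: N:wait,E:empty,S:wait,W:car4-GO | queues: N=0 E=0 S=0 W=2
Step 5 [EW]: N:wait,E:empty,S:wait,W:car5-GO | queues: N=0 E=0 S=0 W=1
Step 6 [NS]: N:empty,E:wait,S:empty,W:wait | queues: N=0 E=0 S=0 W=1
Step 7 [NS]: N:empty,E:wait,S:empty,W:wait | queues: N=0 E=0 S=0 W=1

N: empty
E: empty
S: empty
W: 7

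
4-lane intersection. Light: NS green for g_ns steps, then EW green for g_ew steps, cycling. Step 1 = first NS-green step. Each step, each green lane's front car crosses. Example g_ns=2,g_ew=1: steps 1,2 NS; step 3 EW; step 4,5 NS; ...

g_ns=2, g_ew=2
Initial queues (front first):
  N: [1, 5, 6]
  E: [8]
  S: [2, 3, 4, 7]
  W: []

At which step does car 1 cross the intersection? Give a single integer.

Step 1 [NS]: N:car1-GO,E:wait,S:car2-GO,W:wait | queues: N=2 E=1 S=3 W=0
Step 2 [NS]: N:car5-GO,E:wait,S:car3-GO,W:wait | queues: N=1 E=1 S=2 W=0
Step 3 [EW]: N:wait,E:car8-GO,S:wait,W:empty | queues: N=1 E=0 S=2 W=0
Step 4 [EW]: N:wait,E:empty,S:wait,W:empty | queues: N=1 E=0 S=2 W=0
Step 5 [NS]: N:car6-GO,E:wait,S:car4-GO,W:wait | queues: N=0 E=0 S=1 W=0
Step 6 [NS]: N:empty,E:wait,S:car7-GO,W:wait | queues: N=0 E=0 S=0 W=0
Car 1 crosses at step 1

1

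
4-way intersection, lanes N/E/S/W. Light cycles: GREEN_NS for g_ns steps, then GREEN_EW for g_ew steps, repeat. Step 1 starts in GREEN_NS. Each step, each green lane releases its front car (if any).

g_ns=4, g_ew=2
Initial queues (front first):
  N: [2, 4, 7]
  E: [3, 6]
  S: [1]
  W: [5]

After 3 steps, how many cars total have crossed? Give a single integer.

Step 1 [NS]: N:car2-GO,E:wait,S:car1-GO,W:wait | queues: N=2 E=2 S=0 W=1
Step 2 [NS]: N:car4-GO,E:wait,S:empty,W:wait | queues: N=1 E=2 S=0 W=1
Step 3 [NS]: N:car7-GO,E:wait,S:empty,W:wait | queues: N=0 E=2 S=0 W=1
Cars crossed by step 3: 4

Answer: 4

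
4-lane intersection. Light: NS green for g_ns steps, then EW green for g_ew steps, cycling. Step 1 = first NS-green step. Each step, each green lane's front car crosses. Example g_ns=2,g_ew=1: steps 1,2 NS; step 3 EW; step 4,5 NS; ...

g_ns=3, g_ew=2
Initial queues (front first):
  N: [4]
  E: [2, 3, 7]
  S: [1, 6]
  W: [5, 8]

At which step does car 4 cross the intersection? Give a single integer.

Step 1 [NS]: N:car4-GO,E:wait,S:car1-GO,W:wait | queues: N=0 E=3 S=1 W=2
Step 2 [NS]: N:empty,E:wait,S:car6-GO,W:wait | queues: N=0 E=3 S=0 W=2
Step 3 [NS]: N:empty,E:wait,S:empty,W:wait | queues: N=0 E=3 S=0 W=2
Step 4 [EW]: N:wait,E:car2-GO,S:wait,W:car5-GO | queues: N=0 E=2 S=0 W=1
Step 5 [EW]: N:wait,E:car3-GO,S:wait,W:car8-GO | queues: N=0 E=1 S=0 W=0
Step 6 [NS]: N:empty,E:wait,S:empty,W:wait | queues: N=0 E=1 S=0 W=0
Step 7 [NS]: N:empty,E:wait,S:empty,W:wait | queues: N=0 E=1 S=0 W=0
Step 8 [NS]: N:empty,E:wait,S:empty,W:wait | queues: N=0 E=1 S=0 W=0
Step 9 [EW]: N:wait,E:car7-GO,S:wait,W:empty | queues: N=0 E=0 S=0 W=0
Car 4 crosses at step 1

1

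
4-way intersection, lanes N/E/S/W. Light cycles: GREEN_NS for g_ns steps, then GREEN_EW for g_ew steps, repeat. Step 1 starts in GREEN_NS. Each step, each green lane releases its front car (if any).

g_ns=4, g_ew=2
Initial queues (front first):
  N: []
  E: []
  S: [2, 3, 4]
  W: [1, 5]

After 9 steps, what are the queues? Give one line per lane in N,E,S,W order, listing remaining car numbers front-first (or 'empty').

Step 1 [NS]: N:empty,E:wait,S:car2-GO,W:wait | queues: N=0 E=0 S=2 W=2
Step 2 [NS]: N:empty,E:wait,S:car3-GO,W:wait | queues: N=0 E=0 S=1 W=2
Step 3 [NS]: N:empty,E:wait,S:car4-GO,W:wait | queues: N=0 E=0 S=0 W=2
Step 4 [NS]: N:empty,E:wait,S:empty,W:wait | queues: N=0 E=0 S=0 W=2
Step 5 [EW]: N:wait,E:empty,S:wait,W:car1-GO | queues: N=0 E=0 S=0 W=1
Step 6 [EW]: N:wait,E:empty,S:wait,W:car5-GO | queues: N=0 E=0 S=0 W=0

N: empty
E: empty
S: empty
W: empty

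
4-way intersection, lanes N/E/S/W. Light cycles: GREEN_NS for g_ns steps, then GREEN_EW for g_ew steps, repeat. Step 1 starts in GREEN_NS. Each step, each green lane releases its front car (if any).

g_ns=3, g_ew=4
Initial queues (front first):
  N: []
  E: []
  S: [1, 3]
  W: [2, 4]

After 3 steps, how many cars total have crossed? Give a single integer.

Answer: 2

Derivation:
Step 1 [NS]: N:empty,E:wait,S:car1-GO,W:wait | queues: N=0 E=0 S=1 W=2
Step 2 [NS]: N:empty,E:wait,S:car3-GO,W:wait | queues: N=0 E=0 S=0 W=2
Step 3 [NS]: N:empty,E:wait,S:empty,W:wait | queues: N=0 E=0 S=0 W=2
Cars crossed by step 3: 2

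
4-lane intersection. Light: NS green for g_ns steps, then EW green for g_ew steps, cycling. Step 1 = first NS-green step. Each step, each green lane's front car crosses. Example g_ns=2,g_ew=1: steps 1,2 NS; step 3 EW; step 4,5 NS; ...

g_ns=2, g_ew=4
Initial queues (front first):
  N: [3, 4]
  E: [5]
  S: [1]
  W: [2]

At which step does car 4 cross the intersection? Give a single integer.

Step 1 [NS]: N:car3-GO,E:wait,S:car1-GO,W:wait | queues: N=1 E=1 S=0 W=1
Step 2 [NS]: N:car4-GO,E:wait,S:empty,W:wait | queues: N=0 E=1 S=0 W=1
Step 3 [EW]: N:wait,E:car5-GO,S:wait,W:car2-GO | queues: N=0 E=0 S=0 W=0
Car 4 crosses at step 2

2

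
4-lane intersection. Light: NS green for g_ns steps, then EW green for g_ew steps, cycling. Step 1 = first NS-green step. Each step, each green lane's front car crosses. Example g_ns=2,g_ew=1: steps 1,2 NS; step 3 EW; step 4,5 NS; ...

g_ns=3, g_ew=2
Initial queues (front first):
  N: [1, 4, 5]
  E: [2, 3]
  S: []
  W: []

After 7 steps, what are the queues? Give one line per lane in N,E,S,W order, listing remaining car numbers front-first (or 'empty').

Step 1 [NS]: N:car1-GO,E:wait,S:empty,W:wait | queues: N=2 E=2 S=0 W=0
Step 2 [NS]: N:car4-GO,E:wait,S:empty,W:wait | queues: N=1 E=2 S=0 W=0
Step 3 [NS]: N:car5-GO,E:wait,S:empty,W:wait | queues: N=0 E=2 S=0 W=0
Step 4 [EW]: N:wait,E:car2-GO,S:wait,W:empty | queues: N=0 E=1 S=0 W=0
Step 5 [EW]: N:wait,E:car3-GO,S:wait,W:empty | queues: N=0 E=0 S=0 W=0

N: empty
E: empty
S: empty
W: empty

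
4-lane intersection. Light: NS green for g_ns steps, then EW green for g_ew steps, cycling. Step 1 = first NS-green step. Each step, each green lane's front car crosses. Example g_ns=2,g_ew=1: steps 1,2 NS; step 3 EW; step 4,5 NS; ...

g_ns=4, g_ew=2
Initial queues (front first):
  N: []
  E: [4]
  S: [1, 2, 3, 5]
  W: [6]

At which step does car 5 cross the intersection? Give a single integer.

Step 1 [NS]: N:empty,E:wait,S:car1-GO,W:wait | queues: N=0 E=1 S=3 W=1
Step 2 [NS]: N:empty,E:wait,S:car2-GO,W:wait | queues: N=0 E=1 S=2 W=1
Step 3 [NS]: N:empty,E:wait,S:car3-GO,W:wait | queues: N=0 E=1 S=1 W=1
Step 4 [NS]: N:empty,E:wait,S:car5-GO,W:wait | queues: N=0 E=1 S=0 W=1
Step 5 [EW]: N:wait,E:car4-GO,S:wait,W:car6-GO | queues: N=0 E=0 S=0 W=0
Car 5 crosses at step 4

4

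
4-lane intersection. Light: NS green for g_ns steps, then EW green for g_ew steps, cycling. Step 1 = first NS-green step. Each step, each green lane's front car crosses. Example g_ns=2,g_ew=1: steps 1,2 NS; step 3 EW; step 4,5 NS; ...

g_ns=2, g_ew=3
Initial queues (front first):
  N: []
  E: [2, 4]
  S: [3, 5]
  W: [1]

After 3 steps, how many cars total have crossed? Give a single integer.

Step 1 [NS]: N:empty,E:wait,S:car3-GO,W:wait | queues: N=0 E=2 S=1 W=1
Step 2 [NS]: N:empty,E:wait,S:car5-GO,W:wait | queues: N=0 E=2 S=0 W=1
Step 3 [EW]: N:wait,E:car2-GO,S:wait,W:car1-GO | queues: N=0 E=1 S=0 W=0
Cars crossed by step 3: 4

Answer: 4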